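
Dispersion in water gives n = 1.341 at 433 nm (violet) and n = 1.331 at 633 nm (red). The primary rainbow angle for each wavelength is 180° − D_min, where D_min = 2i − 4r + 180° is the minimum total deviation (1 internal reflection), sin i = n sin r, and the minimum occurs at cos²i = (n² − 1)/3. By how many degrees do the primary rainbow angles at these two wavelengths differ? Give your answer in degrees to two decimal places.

1.44°

At 433 nm (n = 1.341): cos²i = 0.26609 → i = 58.946°, r = 39.705°, D_min = 139.071°, rainbow angle = 40.929°.
At 633 nm (n = 1.331): cos²i = 0.25719 → i = 59.527°, r = 40.356°, D_min = 137.630°, rainbow angle = 42.370°.
Angular width = |40.929° − 42.370°| = 1.441°.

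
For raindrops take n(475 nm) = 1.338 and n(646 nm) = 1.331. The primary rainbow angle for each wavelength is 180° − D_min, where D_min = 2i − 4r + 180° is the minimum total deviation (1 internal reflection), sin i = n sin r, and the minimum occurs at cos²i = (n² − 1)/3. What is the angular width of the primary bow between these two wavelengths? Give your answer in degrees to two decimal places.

1.01°

At 475 nm (n = 1.338): cos²i = 0.26341 → i = 59.120°, r = 39.899°, D_min = 138.643°, rainbow angle = 41.357°.
At 646 nm (n = 1.331): cos²i = 0.25719 → i = 59.527°, r = 40.356°, D_min = 137.630°, rainbow angle = 42.370°.
Angular width = |41.357° − 42.370°| = 1.013°.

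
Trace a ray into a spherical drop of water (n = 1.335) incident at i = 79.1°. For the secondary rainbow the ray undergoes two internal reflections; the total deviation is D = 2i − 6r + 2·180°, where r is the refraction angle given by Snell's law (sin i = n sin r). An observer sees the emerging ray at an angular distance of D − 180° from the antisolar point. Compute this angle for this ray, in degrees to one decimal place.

sin r = sin 79.1° / 1.335 = 0.9820/1.335 = 0.7355; r = 47.35°.
D = 2·79.1° − 6·47.35° + 2·180° = 158.20° − 284.12° + 360° = 234.08°.
Angle from antisolar point = D − 180° = 54.08°.

54.1°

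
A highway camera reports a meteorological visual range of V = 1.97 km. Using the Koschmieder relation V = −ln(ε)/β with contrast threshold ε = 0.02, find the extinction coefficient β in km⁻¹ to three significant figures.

β = −ln(0.02) / V = 3.912 / 1.97 = 1.9858 km⁻¹.

1.99 km⁻¹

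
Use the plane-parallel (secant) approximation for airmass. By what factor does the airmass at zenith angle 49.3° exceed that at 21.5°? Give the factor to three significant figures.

1.43

X(49.3°)/X(21.5°) = sec 49.3° / sec 21.5° = cos 21.5° / cos 49.3° = 0.9304/0.6521 = 1.4268.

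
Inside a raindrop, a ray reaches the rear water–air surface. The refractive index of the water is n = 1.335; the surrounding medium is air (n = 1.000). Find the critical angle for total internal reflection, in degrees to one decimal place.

sin θ_c = n_air / n = 1.000 / 1.335 = 0.7491.
θ_c = arcsin(0.7491) = 48.51°.

48.5°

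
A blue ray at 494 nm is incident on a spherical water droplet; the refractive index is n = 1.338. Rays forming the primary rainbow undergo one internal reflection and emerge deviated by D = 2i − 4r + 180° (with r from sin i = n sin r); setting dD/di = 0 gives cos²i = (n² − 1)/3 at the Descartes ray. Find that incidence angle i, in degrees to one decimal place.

cos²i = (1.338² − 1)/3 = (1.79024 − 1)/3 = 0.26341.
cos i = 0.51324, so i = 59.120°.

59.1°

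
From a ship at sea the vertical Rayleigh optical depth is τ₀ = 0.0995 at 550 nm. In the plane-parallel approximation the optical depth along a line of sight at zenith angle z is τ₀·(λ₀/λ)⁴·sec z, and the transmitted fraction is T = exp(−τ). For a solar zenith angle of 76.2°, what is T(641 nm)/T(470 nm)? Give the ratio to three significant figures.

Airmass: sec 76.2° = 4.1923.
τ(641 nm) = 0.0995 × (550/641)⁴ × 4.1923 = 0.0995 × 0.5420 × 4.1923 = 0.2261.
τ(470 nm) = 0.0995 × (550/470)⁴ × 4.1923 = 0.0995 × 1.8753 × 4.1923 = 0.7822.
T(641)/T(470) = exp(τ_B − τ_A) = exp(0.5561) = 1.7439.

1.74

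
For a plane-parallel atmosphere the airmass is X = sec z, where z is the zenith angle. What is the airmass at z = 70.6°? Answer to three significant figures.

X = sec z = 1/cos 70.6° = 1/0.3322 = 3.0106.

3.01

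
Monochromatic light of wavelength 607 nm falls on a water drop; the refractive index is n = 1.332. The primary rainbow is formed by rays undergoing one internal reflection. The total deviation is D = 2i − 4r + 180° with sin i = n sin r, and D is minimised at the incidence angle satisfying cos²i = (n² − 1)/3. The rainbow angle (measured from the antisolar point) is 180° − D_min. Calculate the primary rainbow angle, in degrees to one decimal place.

cos²i = (1.77422 − 1)/3 = 0.25807; i = arccos(0.50801) = 59.469°.
sin r = sin 59.469°/1.332 = 0.64666; r = 40.290°.
D_min = 2·59.469° − 4·40.290° + 180° = 137.776°.
Rainbow angle = 180° − D_min = 42.224°.

42.2°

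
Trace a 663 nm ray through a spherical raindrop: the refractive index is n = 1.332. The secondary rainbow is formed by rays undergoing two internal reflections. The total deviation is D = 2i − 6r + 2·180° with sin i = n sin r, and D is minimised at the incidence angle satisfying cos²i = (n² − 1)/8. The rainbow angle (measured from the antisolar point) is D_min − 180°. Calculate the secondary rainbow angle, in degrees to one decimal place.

50.6°

cos²i = (1.77422 − 1)/8 = 0.09678; i = arccos(0.31109) = 71.875°.
sin r = sin 71.875°/1.332 = 0.71350; r = 45.520°.
D_min = 2·71.875° − 6·45.520° + 360° = 230.628°.
Rainbow angle = D_min − 180° = 50.628°.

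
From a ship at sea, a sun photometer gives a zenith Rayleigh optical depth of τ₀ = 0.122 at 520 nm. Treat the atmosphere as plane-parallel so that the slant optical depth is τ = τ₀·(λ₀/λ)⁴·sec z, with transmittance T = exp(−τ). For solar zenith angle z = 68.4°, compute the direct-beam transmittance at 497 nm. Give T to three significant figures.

sec 68.4° = 2.7165.
τ = 0.122 × (520/497)⁴ × 2.7165 = 0.122 × 1.1984 × 2.7165 = 0.3971.
T = exp(−0.3971) = 0.6722.

0.672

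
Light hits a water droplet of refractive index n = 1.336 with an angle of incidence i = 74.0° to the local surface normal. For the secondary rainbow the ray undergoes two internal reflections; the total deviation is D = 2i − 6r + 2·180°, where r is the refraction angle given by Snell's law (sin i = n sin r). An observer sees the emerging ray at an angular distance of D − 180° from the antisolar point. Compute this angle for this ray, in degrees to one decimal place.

51.9°

sin r = sin 74.0° / 1.336 = 0.9613/1.336 = 0.7195; r = 46.01°.
D = 2·74.0° − 6·46.01° + 2·180° = 148.00° − 276.08° + 360° = 231.92°.
Angle from antisolar point = D − 180° = 51.92°.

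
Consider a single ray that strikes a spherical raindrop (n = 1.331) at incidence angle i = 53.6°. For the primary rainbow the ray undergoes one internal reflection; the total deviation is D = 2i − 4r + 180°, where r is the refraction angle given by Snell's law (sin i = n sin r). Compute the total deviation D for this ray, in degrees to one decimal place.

138.4°

sin r = sin 53.6° / 1.331 = 0.8049/1.331 = 0.6047; r = 37.21°.
D = 2·53.6° − 4·37.21° + 180° = 107.20° − 148.84° + 180° = 138.36°.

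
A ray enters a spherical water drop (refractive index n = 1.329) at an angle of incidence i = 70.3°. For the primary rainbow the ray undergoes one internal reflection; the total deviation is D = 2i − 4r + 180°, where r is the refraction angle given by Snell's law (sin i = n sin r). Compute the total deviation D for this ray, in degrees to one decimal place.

140.2°

sin r = sin 70.3° / 1.329 = 0.9415/1.329 = 0.7084; r = 45.11°.
D = 2·70.3° − 4·45.11° + 180° = 140.60° − 180.42° + 180° = 140.18°.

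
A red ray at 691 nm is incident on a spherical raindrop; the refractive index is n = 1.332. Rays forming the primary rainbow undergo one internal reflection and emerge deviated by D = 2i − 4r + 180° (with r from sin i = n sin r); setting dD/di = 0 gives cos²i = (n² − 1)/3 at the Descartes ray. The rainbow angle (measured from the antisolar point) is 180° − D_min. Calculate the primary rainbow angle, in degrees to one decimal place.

42.2°

cos²i = (1.77422 − 1)/3 = 0.25807; i = arccos(0.50801) = 59.469°.
sin r = sin 59.469°/1.332 = 0.64666; r = 40.290°.
D_min = 2·59.469° − 4·40.290° + 180° = 137.776°.
Rainbow angle = 180° − D_min = 42.224°.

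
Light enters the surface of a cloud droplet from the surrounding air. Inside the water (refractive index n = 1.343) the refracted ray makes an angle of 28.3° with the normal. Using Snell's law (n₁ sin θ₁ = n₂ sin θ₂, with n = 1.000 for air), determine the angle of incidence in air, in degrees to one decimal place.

Snell: sin θ_i = n · sin θ_r = 1.343 × sin 28.3° = 1.343 × 0.4741 = 0.6367.
θ_i = arcsin(0.6367) = 39.55°.

39.5°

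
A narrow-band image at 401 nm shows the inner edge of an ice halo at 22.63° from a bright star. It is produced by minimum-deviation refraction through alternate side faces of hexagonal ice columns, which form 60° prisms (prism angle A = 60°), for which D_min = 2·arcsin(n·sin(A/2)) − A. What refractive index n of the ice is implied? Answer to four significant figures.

1.320

Rearranging: n = sin((D_min + A)/2) / sin(A/2).
(D_min + A)/2 = (22.63° + 60°)/2 = 41.315°.
n = sin 41.315° / sin 30° = 0.6602 / 0.5000 = 1.3204.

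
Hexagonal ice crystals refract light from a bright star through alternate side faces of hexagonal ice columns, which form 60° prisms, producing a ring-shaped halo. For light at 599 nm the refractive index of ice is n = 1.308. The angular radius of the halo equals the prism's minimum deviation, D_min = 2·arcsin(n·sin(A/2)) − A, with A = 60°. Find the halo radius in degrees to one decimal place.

21.7°

n·sin(A/2) = 1.308 × sin 30° = 1.308 × 0.5000 = 0.6540.
D_min = 2·arcsin(0.6540) − 60° = 2 × 40.844° − 60° = 21.688°.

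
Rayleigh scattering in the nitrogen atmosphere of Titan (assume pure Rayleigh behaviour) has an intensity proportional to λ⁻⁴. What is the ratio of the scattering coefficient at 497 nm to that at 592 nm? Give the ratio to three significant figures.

Rayleigh scattering ∝ λ⁻⁴, so the ratio of coefficients is the inverse fourth power of the wavelength ratio.
σ(497)/σ(592) = (592/497)⁴ = (1.1911)⁴ = 2.013.

2.01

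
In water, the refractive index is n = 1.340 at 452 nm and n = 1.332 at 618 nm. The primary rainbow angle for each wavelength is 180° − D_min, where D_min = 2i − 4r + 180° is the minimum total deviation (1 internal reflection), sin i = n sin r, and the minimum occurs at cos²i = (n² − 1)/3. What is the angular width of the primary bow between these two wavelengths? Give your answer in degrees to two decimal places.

At 452 nm (n = 1.340): cos²i = 0.26520 → i = 59.004°, r = 39.770°, D_min = 138.929°, rainbow angle = 41.071°.
At 618 nm (n = 1.332): cos²i = 0.25807 → i = 59.469°, r = 40.290°, D_min = 137.776°, rainbow angle = 42.224°.
Angular width = |41.071° − 42.224°| = 1.153°.

1.15°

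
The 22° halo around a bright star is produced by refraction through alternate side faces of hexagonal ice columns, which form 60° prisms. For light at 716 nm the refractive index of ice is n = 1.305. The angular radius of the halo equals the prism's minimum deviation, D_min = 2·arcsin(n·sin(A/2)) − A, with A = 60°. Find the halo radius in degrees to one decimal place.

n·sin(A/2) = 1.305 × sin 30° = 1.305 × 0.5000 = 0.6525.
D_min = 2·arcsin(0.6525) − 60° = 2 × 40.730° − 60° = 21.461°.

21.5°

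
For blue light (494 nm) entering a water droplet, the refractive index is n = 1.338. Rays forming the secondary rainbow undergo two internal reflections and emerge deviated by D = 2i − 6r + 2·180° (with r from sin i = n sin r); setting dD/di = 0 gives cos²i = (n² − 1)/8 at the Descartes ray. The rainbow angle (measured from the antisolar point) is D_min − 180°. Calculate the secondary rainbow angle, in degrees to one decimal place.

cos²i = (1.79024 − 1)/8 = 0.09878; i = arccos(0.31429) = 71.682°.
sin r = sin 71.682°/1.338 = 0.70951; r = 45.195°.
D_min = 2·71.682° − 6·45.195° + 360° = 232.193°.
Rainbow angle = D_min − 180° = 52.193°.

52.2°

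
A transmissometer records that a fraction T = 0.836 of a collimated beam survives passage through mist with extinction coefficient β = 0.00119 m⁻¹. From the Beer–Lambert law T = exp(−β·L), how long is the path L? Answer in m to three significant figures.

151 m

Beer–Lambert: T = exp(−βL) ⇒ L = −ln(T)/β = −ln(0.836)/0.00119 = 0.1791/0.00119 = 150.5 m.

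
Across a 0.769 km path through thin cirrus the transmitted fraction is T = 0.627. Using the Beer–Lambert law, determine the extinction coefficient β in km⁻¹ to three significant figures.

Beer–Lambert: T = exp(−βL) ⇒ β = −ln(T)/L = −ln(0.627)/0.769 = 0.4668/0.769 = 0.607 km⁻¹.

0.607 km⁻¹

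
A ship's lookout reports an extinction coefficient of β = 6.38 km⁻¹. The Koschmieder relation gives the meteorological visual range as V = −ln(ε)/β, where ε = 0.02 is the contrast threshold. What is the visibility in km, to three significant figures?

0.613 km

V = −ln(0.02) / 6.38 = 3.912 / 6.38 = 0.6132 km.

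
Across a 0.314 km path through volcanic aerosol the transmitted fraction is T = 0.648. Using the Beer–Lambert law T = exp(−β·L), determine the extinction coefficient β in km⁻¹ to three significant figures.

1.38 km⁻¹

Beer–Lambert: T = exp(−βL) ⇒ β = −ln(T)/L = −ln(0.648)/0.314 = 0.4339/0.314 = 1.382 km⁻¹.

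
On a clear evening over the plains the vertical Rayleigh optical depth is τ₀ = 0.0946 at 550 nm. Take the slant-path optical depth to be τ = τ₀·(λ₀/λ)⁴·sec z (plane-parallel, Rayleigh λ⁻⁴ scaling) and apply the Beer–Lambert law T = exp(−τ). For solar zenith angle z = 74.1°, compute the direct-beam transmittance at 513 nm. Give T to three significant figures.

sec 74.1° = 3.6502.
τ = 0.0946 × (550/513)⁴ × 3.6502 = 0.0946 × 1.3212 × 3.6502 = 0.4562.
T = exp(−0.4562) = 0.6337.

0.634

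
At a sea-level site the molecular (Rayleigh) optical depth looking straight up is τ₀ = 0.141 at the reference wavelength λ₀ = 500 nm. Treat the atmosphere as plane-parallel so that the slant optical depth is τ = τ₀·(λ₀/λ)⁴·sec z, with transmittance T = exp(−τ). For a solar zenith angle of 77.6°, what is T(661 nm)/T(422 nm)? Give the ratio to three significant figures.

2.94

Airmass: sec 77.6° = 4.6569.
τ(661 nm) = 0.141 × (500/661)⁴ × 4.6569 = 0.141 × 0.3274 × 4.6569 = 0.2150.
τ(422 nm) = 0.141 × (500/422)⁴ × 4.6569 = 0.141 × 1.9707 × 4.6569 = 1.2940.
T(661)/T(422) = exp(τ_B − τ_A) = exp(1.0791) = 2.9419.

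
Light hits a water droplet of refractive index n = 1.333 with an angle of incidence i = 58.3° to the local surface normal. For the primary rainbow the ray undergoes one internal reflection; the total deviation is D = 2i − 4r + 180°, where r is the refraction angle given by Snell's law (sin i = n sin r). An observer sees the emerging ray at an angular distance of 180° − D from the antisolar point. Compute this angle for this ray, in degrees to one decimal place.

sin r = sin 58.3° / 1.333 = 0.8508/1.333 = 0.6383; r = 39.66°.
D = 2·58.3° − 4·39.66° + 180° = 116.60° − 158.65° + 180° = 137.95°.
Angle from antisolar point = 180° − D = 42.05°.

42.1°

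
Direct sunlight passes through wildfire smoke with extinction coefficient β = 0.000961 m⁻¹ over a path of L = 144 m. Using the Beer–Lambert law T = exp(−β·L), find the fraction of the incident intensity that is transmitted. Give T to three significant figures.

0.871

τ = β·L = 0.000961 × 144 = 0.1384.
T = exp(−0.1384) = 0.8708.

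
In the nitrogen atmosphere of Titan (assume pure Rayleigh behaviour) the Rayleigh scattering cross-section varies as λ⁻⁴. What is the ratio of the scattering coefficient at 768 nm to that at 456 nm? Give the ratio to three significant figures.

Rayleigh scattering ∝ λ⁻⁴, so the ratio of coefficients is the inverse fourth power of the wavelength ratio.
σ(768)/σ(456) = (456/768)⁴ = (0.5938)⁴ = 0.1243.

0.124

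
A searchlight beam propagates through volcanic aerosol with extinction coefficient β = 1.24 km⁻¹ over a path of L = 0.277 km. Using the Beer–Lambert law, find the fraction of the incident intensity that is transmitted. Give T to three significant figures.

τ = β·L = 1.24 × 0.277 = 0.3435.
T = exp(−0.3435) = 0.7093.

0.709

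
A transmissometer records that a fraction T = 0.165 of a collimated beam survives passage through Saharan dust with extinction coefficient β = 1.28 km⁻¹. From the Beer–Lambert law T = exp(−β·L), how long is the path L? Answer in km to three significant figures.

1.41 km

Beer–Lambert: T = exp(−βL) ⇒ L = −ln(T)/β = −ln(0.165)/1.28 = 1.8018/1.28 = 1.408 km.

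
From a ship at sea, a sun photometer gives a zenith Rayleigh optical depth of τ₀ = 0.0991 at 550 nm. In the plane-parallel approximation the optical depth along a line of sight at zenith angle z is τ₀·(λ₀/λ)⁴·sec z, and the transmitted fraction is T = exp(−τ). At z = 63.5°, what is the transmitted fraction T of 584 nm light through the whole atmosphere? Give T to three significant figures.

sec 63.5° = 2.2412.
τ = 0.0991 × (550/584)⁴ × 2.2412 = 0.0991 × 0.7867 × 2.2412 = 0.1747.
T = exp(−0.1747) = 0.8397.

0.840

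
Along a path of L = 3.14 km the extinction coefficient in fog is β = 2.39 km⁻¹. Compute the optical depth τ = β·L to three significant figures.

7.50

τ = β·L = 2.39 × 3.14 = 7.5046.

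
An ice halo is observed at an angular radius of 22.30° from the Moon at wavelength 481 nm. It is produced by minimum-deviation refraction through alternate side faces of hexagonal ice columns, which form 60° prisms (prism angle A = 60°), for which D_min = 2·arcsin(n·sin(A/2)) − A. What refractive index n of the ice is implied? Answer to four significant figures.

Rearranging: n = sin((D_min + A)/2) / sin(A/2).
(D_min + A)/2 = (22.30° + 60°)/2 = 41.150°.
n = sin 41.150° / sin 30° = 0.6580 / 0.5000 = 1.3161.

1.316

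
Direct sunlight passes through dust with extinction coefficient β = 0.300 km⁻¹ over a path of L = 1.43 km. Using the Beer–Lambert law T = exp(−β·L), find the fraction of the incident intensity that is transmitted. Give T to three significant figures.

0.651

τ = β·L = 0.300 × 1.43 = 0.4290.
T = exp(−0.4290) = 0.6512.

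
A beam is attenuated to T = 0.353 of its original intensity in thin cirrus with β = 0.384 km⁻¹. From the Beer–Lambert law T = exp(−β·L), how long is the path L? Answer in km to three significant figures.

2.71 km

Beer–Lambert: T = exp(−βL) ⇒ L = −ln(T)/β = −ln(0.353)/0.384 = 1.0413/0.384 = 2.712 km.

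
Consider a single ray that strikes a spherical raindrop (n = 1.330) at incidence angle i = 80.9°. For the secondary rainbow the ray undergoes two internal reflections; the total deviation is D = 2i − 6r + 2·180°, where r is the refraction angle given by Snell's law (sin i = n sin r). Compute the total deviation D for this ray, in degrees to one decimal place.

sin r = sin 80.9° / 1.330 = 0.9874/1.330 = 0.7424; r = 47.94°.
D = 2·80.9° − 6·47.94° + 2·180° = 161.80° − 287.63° + 360° = 234.17°.

234.2°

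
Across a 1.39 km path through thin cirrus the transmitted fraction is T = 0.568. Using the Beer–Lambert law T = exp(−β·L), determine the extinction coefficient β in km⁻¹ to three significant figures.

0.407 km⁻¹

Beer–Lambert: T = exp(−βL) ⇒ β = −ln(T)/L = −ln(0.568)/1.39 = 0.5656/1.39 = 0.4069 km⁻¹.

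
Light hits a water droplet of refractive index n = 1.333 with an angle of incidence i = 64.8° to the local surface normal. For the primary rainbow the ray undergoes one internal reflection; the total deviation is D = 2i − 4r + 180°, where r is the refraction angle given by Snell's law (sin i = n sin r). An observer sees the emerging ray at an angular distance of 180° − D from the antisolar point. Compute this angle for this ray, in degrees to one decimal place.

41.4°

sin r = sin 64.8° / 1.333 = 0.9048/1.333 = 0.6788; r = 42.75°.
D = 2·64.8° − 4·42.75° + 180° = 129.60° − 171.00° + 180° = 138.60°.
Angle from antisolar point = 180° − D = 41.40°.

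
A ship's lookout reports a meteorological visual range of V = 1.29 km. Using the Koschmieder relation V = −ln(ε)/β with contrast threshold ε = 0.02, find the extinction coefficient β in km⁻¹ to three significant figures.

β = −ln(0.02) / V = 3.912 / 1.29 = 3.0326 km⁻¹.

3.03 km⁻¹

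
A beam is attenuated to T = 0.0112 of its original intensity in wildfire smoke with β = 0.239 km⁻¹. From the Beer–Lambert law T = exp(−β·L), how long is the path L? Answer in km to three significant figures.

18.8 km

Beer–Lambert: T = exp(−βL) ⇒ L = −ln(T)/β = −ln(0.0112)/0.239 = 4.4918/0.239 = 18.79 km.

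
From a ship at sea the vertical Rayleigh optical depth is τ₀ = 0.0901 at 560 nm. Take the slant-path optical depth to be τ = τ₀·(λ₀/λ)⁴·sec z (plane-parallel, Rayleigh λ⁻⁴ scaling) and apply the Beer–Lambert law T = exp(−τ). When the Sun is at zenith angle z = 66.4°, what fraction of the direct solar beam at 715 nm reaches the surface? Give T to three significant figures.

sec 66.4° = 2.4978.
τ = 0.0901 × (560/715)⁴ × 2.4978 = 0.0901 × 0.3763 × 2.4978 = 0.0847.
T = exp(−0.0847) = 0.9188.

0.919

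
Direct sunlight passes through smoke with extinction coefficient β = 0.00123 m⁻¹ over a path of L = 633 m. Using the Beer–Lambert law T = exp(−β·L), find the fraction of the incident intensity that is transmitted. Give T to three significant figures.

0.459

τ = β·L = 0.00123 × 633 = 0.7786.
T = exp(−0.7786) = 0.4591.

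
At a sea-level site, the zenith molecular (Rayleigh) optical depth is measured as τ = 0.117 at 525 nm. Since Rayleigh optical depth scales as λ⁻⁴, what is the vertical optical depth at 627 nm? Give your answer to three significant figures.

τ(627 nm) = τ(525 nm) × (525/627)⁴ = 0.117 × (0.8373)⁴ = 0.117 × 0.4915 = 0.0575.

0.0575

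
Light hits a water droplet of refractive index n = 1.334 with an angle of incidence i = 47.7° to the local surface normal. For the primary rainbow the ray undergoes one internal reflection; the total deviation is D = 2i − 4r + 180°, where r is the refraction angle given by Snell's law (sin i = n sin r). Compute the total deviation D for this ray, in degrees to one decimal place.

sin r = sin 47.7° / 1.334 = 0.7396/1.334 = 0.5544; r = 33.67°.
D = 2·47.7° − 4·33.67° + 180° = 95.40° − 134.69° + 180° = 140.71°.

140.7°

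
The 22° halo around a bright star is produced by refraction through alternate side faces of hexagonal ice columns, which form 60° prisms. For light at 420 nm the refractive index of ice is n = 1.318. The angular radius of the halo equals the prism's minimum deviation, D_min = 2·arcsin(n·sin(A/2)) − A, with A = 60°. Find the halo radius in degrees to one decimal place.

n·sin(A/2) = 1.318 × sin 30° = 1.318 × 0.5000 = 0.6590.
D_min = 2·arcsin(0.6590) − 60° = 2 × 41.224° − 60° = 22.447°.

22.4°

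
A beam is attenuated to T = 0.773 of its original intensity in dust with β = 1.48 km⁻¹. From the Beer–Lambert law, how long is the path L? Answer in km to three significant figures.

Beer–Lambert: T = exp(−βL) ⇒ L = −ln(T)/β = −ln(0.773)/1.48 = 0.2575/1.48 = 0.174 km.

0.174 km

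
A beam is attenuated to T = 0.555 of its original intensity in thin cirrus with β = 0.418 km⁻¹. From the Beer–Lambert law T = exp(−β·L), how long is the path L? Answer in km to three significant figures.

1.41 km

Beer–Lambert: T = exp(−βL) ⇒ L = −ln(T)/β = −ln(0.555)/0.418 = 0.5888/0.418 = 1.409 km.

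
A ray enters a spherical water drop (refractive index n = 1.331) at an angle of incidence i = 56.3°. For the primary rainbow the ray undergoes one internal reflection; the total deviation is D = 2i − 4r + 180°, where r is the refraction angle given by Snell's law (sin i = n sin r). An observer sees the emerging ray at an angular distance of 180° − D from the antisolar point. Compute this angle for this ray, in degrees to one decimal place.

42.1°

sin r = sin 56.3° / 1.331 = 0.8320/1.331 = 0.6251; r = 38.69°.
D = 2·56.3° − 4·38.69° + 180° = 112.60° − 154.75° + 180° = 137.85°.
Angle from antisolar point = 180° − D = 42.15°.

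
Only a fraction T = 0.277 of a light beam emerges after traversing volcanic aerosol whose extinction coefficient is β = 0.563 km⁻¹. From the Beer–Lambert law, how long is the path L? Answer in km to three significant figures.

2.28 km

Beer–Lambert: T = exp(−βL) ⇒ L = −ln(T)/β = −ln(0.277)/0.563 = 1.2837/0.563 = 2.28 km.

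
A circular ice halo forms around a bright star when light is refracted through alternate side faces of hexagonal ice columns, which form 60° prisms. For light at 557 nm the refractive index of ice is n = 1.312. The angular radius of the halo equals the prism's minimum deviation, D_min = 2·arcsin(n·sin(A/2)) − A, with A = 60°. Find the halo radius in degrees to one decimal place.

22.0°

n·sin(A/2) = 1.312 × sin 30° = 1.312 × 0.5000 = 0.6560.
D_min = 2·arcsin(0.6560) − 60° = 2 × 40.996° − 60° = 21.991°.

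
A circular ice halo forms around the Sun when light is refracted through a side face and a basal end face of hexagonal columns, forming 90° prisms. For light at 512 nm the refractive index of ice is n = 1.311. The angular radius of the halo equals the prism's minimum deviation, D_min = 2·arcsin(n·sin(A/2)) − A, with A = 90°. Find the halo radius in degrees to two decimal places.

n·sin(A/2) = 1.311 × sin 45° = 1.311 × 0.7071 = 0.9270.
D_min = 2·arcsin(0.9270) − 90° = 2 × 67.974° − 90° = 45.949°.

45.95°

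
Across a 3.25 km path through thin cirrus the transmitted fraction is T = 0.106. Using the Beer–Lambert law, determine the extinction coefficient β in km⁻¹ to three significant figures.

Beer–Lambert: T = exp(−βL) ⇒ β = −ln(T)/L = −ln(0.106)/3.25 = 2.2443/3.25 = 0.6906 km⁻¹.

0.691 km⁻¹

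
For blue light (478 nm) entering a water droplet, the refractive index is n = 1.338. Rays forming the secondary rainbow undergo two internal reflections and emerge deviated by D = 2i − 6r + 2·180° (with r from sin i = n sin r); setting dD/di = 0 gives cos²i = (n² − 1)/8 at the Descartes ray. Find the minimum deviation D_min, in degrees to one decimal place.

232.2°

cos²i = (1.79024 − 1)/8 = 0.09878; i = arccos(0.31429) = 71.682°.
sin r = sin 71.682°/1.338 = 0.70951; r = 45.195°.
D_min = 2·71.682° − 6·45.195° + 360° = 232.193°.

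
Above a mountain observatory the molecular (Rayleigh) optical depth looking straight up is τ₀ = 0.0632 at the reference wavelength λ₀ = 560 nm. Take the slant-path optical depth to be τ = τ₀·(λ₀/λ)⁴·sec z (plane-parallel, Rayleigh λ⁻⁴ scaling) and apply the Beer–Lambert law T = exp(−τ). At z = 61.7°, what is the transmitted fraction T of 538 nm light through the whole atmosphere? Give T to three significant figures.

0.855

sec 61.7° = 2.1093.
τ = 0.0632 × (560/538)⁴ × 2.1093 = 0.0632 × 1.1739 × 2.1093 = 0.1565.
T = exp(−0.1565) = 0.8551.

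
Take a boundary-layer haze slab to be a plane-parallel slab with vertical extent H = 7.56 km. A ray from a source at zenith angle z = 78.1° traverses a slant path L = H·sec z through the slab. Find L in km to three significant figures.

sec z = 1/cos 78.1° = 4.8496.
L = 7.56 × 4.8496 = 36.663 km.

36.7 km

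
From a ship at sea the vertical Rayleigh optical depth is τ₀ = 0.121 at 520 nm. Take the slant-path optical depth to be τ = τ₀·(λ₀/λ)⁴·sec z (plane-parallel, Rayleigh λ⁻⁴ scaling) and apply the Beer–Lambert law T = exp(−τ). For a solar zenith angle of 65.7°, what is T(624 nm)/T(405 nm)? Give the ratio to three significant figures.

1.93

Airmass: sec 65.7° = 2.4300.
τ(624 nm) = 0.121 × (520/624)⁴ × 2.4300 = 0.121 × 0.4823 × 2.4300 = 0.1418.
τ(405 nm) = 0.121 × (520/405)⁴ × 2.4300 = 0.121 × 2.7176 × 2.4300 = 0.7991.
T(624)/T(405) = exp(τ_B − τ_A) = exp(0.6573) = 1.9295.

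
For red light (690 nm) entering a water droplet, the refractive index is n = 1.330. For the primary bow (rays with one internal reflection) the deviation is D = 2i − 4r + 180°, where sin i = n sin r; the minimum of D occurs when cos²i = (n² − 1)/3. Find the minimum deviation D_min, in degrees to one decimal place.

cos²i = (1.76890 − 1)/3 = 0.25630; i = arccos(0.50626) = 59.585°.
sin r = sin 59.585°/1.330 = 0.64841; r = 40.422°.
D_min = 2·59.585° − 4·40.422° + 180° = 137.484°.

137.5°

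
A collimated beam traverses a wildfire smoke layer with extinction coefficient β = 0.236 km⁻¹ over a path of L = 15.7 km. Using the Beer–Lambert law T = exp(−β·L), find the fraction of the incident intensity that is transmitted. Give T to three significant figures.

τ = β·L = 0.236 × 15.7 = 3.7052.
T = exp(−3.7052) = 0.0246.

0.0246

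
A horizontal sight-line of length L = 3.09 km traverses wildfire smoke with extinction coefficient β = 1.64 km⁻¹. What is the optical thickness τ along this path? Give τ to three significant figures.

5.07

τ = β·L = 1.64 × 3.09 = 5.0676.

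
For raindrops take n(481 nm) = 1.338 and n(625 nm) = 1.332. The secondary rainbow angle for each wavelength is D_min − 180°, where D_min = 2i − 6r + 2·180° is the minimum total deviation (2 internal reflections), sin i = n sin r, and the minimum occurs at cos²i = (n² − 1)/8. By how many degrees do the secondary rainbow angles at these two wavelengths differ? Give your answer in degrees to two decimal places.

At 481 nm (n = 1.338): cos²i = 0.09878 → i = 71.682°, r = 45.195°, D_min = 232.193°, rainbow angle = 52.193°.
At 625 nm (n = 1.332): cos²i = 0.09678 → i = 71.875°, r = 45.520°, D_min = 230.628°, rainbow angle = 50.628°.
Angular width = |52.193° − 50.628°| = 1.564°.

1.56°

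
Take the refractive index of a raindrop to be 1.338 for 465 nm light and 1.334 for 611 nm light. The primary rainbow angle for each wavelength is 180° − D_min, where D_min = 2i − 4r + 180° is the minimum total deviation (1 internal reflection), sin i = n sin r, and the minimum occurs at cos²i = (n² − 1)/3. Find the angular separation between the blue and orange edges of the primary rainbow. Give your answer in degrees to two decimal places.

At 465 nm (n = 1.338): cos²i = 0.26341 → i = 59.120°, r = 39.899°, D_min = 138.643°, rainbow angle = 41.357°.
At 611 nm (n = 1.334): cos²i = 0.25985 → i = 59.352°, r = 40.159°, D_min = 138.067°, rainbow angle = 41.933°.
Angular width = |41.357° − 41.933°| = 0.576°.

0.58°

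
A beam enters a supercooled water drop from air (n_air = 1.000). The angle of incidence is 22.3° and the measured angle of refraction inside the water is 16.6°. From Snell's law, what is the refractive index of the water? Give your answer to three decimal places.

n = sin θ_i / sin θ_r = sin 22.3° / sin 16.6° = 0.3795 / 0.2857 = 1.3282.

1.328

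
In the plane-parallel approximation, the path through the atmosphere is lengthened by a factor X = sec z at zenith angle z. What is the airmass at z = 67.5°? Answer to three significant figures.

2.61

X = sec z = 1/cos 67.5° = 1/0.3827 = 2.6131.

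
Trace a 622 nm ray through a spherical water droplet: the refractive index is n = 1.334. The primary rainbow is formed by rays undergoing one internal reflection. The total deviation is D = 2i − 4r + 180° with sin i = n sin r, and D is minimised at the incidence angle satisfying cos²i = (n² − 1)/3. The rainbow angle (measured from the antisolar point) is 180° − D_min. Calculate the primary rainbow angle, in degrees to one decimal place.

cos²i = (1.77956 − 1)/3 = 0.25985; i = arccos(0.50976) = 59.352°.
sin r = sin 59.352°/1.334 = 0.64492; r = 40.159°.
D_min = 2·59.352° − 4·40.159° + 180° = 138.067°.
Rainbow angle = 180° − D_min = 41.933°.

41.9°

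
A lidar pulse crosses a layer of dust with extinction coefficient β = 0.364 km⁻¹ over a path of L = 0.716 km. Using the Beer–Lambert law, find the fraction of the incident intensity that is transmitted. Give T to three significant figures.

τ = β·L = 0.364 × 0.716 = 0.2606.
T = exp(−0.2606) = 0.7706.

0.771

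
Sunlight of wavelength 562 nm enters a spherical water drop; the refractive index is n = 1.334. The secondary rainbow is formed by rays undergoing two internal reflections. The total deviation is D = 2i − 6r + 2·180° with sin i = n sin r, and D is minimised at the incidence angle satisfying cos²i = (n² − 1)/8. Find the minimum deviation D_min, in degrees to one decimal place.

cos²i = (1.77956 − 1)/8 = 0.09744; i = arccos(0.31216) = 71.810°.
sin r = sin 71.810°/1.334 = 0.71217; r = 45.411°.
D_min = 2·71.810° − 6·45.411° + 360° = 231.153°.

231.2°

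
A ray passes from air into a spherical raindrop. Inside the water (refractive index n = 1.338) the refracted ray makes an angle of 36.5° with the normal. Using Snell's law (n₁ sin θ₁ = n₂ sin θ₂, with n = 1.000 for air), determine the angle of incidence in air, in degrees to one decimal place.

Snell: sin θ_i = n · sin θ_r = 1.338 × sin 36.5° = 1.338 × 0.5948 = 0.7959.
θ_i = arcsin(0.7959) = 52.74°.

52.7°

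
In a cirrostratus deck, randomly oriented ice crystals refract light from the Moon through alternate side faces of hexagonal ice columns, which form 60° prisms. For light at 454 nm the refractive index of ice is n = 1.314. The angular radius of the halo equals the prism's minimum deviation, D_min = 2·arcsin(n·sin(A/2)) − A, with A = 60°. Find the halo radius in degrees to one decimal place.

22.1°

n·sin(A/2) = 1.314 × sin 30° = 1.314 × 0.5000 = 0.6570.
D_min = 2·arcsin(0.6570) − 60° = 2 × 41.071° − 60° = 22.143°.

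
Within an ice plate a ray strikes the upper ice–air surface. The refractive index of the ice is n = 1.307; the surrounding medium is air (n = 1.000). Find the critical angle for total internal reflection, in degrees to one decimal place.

sin θ_c = n_air / n = 1.000 / 1.307 = 0.7651.
θ_c = arcsin(0.7651) = 49.92°.

49.9°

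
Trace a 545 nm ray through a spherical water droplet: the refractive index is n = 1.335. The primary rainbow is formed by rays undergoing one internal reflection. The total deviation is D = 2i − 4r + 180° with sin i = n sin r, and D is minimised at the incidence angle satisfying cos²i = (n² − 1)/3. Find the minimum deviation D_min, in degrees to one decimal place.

cos²i = (1.78222 − 1)/3 = 0.26074; i = arccos(0.51063) = 59.294°.
sin r = sin 59.294°/1.335 = 0.64405; r = 40.094°.
D_min = 2·59.294° − 4·40.094° + 180° = 138.212°.

138.2°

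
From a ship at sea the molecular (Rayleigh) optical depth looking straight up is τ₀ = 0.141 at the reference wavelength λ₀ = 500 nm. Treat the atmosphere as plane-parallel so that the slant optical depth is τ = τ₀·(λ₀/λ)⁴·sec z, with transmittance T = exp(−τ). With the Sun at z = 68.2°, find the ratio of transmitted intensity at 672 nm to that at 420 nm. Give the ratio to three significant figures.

Airmass: sec 68.2° = 2.6927.
τ(672 nm) = 0.141 × (500/672)⁴ × 2.6927 = 0.141 × 0.3065 × 2.6927 = 0.1164.
τ(420 nm) = 0.141 × (500/420)⁴ × 2.6927 = 0.141 × 2.0086 × 2.6927 = 0.7626.
T(672)/T(420) = exp(τ_B − τ_A) = exp(0.6462) = 1.9083.

1.91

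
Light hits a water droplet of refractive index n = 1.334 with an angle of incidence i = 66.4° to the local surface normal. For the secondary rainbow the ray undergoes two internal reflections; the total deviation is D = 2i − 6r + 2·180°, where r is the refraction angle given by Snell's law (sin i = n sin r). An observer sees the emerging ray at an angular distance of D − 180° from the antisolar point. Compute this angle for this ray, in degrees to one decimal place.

sin r = sin 66.4° / 1.334 = 0.9164/1.334 = 0.6869; r = 43.39°.
D = 2·66.4° − 6·43.39° + 2·180° = 132.80° − 260.32° + 360° = 232.48°.
Angle from antisolar point = D − 180° = 52.48°.

52.5°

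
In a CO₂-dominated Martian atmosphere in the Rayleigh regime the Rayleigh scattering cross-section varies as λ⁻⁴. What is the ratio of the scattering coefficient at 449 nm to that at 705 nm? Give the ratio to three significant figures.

Rayleigh scattering ∝ λ⁻⁴, so the ratio of coefficients is the inverse fourth power of the wavelength ratio.
σ(449)/σ(705) = (705/449)⁴ = (1.5702)⁴ = 6.078.

6.08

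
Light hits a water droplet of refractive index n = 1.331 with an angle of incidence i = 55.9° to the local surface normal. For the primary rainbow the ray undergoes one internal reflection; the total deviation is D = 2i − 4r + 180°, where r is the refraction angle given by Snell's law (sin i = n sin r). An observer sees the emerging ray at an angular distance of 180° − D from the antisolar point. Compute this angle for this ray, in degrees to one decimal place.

42.1°

sin r = sin 55.9° / 1.331 = 0.8281/1.331 = 0.6221; r = 38.47°.
D = 2·55.9° − 4·38.47° + 180° = 111.80° − 153.89° + 180° = 137.91°.
Angle from antisolar point = 180° − D = 42.09°.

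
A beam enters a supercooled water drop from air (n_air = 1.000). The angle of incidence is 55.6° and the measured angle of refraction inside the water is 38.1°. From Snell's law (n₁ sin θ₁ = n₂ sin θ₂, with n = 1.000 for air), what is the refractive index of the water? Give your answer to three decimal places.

n = sin θ_i / sin θ_r = sin 55.6° / sin 38.1° = 0.8251 / 0.6170 = 1.3372.

1.337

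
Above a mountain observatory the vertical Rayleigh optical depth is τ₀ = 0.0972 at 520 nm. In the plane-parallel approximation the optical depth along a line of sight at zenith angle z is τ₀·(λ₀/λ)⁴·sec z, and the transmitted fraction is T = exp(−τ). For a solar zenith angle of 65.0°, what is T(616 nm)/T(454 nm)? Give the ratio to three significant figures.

Airmass: sec 65.0° = 2.3662.
τ(616 nm) = 0.0972 × (520/616)⁴ × 2.3662 = 0.0972 × 0.5078 × 2.3662 = 0.1168.
τ(454 nm) = 0.0972 × (520/454)⁴ × 2.3662 = 0.0972 × 1.7210 × 2.3662 = 0.3958.
T(616)/T(454) = exp(τ_B − τ_A) = exp(0.2790) = 1.3219.

1.32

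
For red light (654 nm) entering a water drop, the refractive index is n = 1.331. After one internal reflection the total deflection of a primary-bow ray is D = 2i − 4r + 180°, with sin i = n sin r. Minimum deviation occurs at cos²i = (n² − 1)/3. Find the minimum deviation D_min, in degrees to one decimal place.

cos²i = (1.77156 − 1)/3 = 0.25719; i = arccos(0.50714) = 59.527°.
sin r = sin 59.527°/1.331 = 0.64753; r = 40.356°.
D_min = 2·59.527° − 4·40.356° + 180° = 137.630°.

137.6°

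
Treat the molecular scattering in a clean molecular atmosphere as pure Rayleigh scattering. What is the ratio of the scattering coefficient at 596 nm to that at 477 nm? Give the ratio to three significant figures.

Rayleigh scattering ∝ λ⁻⁴, so the ratio of coefficients is the inverse fourth power of the wavelength ratio.
σ(596)/σ(477) = (477/596)⁴ = (0.8003)⁴ = 0.4103.

0.410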